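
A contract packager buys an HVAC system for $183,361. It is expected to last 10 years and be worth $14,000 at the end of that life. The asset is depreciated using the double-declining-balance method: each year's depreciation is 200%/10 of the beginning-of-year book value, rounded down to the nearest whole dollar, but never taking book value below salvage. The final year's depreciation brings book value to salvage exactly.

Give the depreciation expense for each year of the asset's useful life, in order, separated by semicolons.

$36,672; $29,337; $23,470; $18,776; $15,021; $12,017; $9,613; $7,691; $6,152; $10,612

Depreciable base = $183,361 − $14,000 = $169,361.
Year 1: ⌊$183,361 × 200%/10⌋ = $36,672. Book value $146,689.
Year 2: ⌊$146,689 × 200%/10⌋ = $29,337. Book value $117,352.
Year 3: ⌊$117,352 × 200%/10⌋ = $23,470. Book value $93,882.
Year 4: ⌊$93,882 × 200%/10⌋ = $18,776. Book value $75,106.
Year 5: ⌊$75,106 × 200%/10⌋ = $15,021. Book value $60,085.
Year 6: ⌊$60,085 × 200%/10⌋ = $12,017. Book value $48,068.
Year 7: ⌊$48,068 × 200%/10⌋ = $9,613. Book value $38,455.
Year 8: ⌊$38,455 × 200%/10⌋ = $7,691. Book value $30,764.
Year 9: ⌊$30,764 × 200%/10⌋ = $6,152. Book value $24,612.
Year 10 (final): $24,612 − $14,000 = $10,612. Book value $14,000.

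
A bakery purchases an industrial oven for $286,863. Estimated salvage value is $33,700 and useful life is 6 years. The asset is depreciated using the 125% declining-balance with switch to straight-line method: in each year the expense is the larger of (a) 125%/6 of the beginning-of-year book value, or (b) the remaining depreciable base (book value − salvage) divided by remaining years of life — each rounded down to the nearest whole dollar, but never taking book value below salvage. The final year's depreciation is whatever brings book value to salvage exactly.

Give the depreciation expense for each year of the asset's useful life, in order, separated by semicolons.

$59,763; $47,312; $37,455; $36,211; $36,211; $36,211

Depreciable base = $286,863 − $33,700 = $253,163.
Year 1: DB = ⌊$286,863 × 125%/6⌋ = $59,763; SL = ⌊$253,163/6⌋ = $42,193 → take DB $59,763. Book value $227,100.
Year 2: DB = ⌊$227,100 × 125%/6⌋ = $47,312; SL = ⌊$193,400/5⌋ = $38,680 → take DB $47,312. Book value $179,788.
Year 3: DB = ⌊$179,788 × 125%/6⌋ = $37,455; SL = ⌊$146,088/4⌋ = $36,522 → take DB $37,455. Book value $142,333.
Year 4: DB = ⌊$142,333 × 125%/6⌋ = $29,652; SL = ⌊$108,633/3⌋ = $36,211 → take SL $36,211. Book value $106,122.
Year 5: DB = ⌊$106,122 × 125%/6⌋ = $22,108; SL = ⌊$72,422/2⌋ = $36,211 → take SL $36,211. Book value $69,911.
Year 6 (final): $69,911 − $33,700 = $36,211. Book value $33,700.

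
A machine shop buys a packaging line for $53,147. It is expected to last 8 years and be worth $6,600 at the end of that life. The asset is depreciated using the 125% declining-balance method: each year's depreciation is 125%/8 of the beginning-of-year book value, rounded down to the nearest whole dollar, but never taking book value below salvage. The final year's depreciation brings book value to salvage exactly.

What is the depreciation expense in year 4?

$4,988

Depreciable base = $53,147 − $6,600 = $46,547.
Year 1: ⌊$53,147 × 125%/8⌋ = $8,304. Book value $44,843.
Year 2: ⌊$44,843 × 125%/8⌋ = $7,006. Book value $37,837.
Year 3: ⌊$37,837 × 125%/8⌋ = $5,912. Book value $31,925.
Year 4: ⌊$31,925 × 125%/8⌋ = $4,988. Book value $26,937.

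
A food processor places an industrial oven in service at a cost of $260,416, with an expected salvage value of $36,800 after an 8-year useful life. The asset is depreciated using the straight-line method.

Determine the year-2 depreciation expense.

$27,952

Depreciable base = $260,416 − $36,800 = $223,616.
Annual expense = $223,616 / 8 = $27,952.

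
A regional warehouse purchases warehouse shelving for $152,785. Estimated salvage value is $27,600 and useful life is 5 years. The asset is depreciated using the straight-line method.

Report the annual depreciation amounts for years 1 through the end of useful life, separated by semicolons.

$25,037; $25,037; $25,037; $25,037; $25,037

Depreciable base = $152,785 − $27,600 = $125,185.
Annual expense = $125,185 / 5 = $25,037.
End of year 1: book value $127,748.
End of year 2: book value $102,711.
End of year 3: book value $77,674.
End of year 4: book value $52,637.
End of year 5: book value $27,600.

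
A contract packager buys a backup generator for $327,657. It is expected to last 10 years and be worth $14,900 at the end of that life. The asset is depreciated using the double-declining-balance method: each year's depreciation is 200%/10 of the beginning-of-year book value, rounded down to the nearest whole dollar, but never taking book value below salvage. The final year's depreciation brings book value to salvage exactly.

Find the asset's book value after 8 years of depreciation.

Depreciable base = $327,657 − $14,900 = $312,757.
Year 1: ⌊$327,657 × 200%/10⌋ = $65,531. Book value $262,126.
Year 2: ⌊$262,126 × 200%/10⌋ = $52,425. Book value $209,701.
Year 3: ⌊$209,701 × 200%/10⌋ = $41,940. Book value $167,761.
Year 4: ⌊$167,761 × 200%/10⌋ = $33,552. Book value $134,209.
Year 5: ⌊$134,209 × 200%/10⌋ = $26,841. Book value $107,368.
Year 6: ⌊$107,368 × 200%/10⌋ = $21,473. Book value $85,895.
Year 7: ⌊$85,895 × 200%/10⌋ = $17,179. Book value $68,716.
Year 8: ⌊$68,716 × 200%/10⌋ = $13,743. Book value $54,973.

$54,973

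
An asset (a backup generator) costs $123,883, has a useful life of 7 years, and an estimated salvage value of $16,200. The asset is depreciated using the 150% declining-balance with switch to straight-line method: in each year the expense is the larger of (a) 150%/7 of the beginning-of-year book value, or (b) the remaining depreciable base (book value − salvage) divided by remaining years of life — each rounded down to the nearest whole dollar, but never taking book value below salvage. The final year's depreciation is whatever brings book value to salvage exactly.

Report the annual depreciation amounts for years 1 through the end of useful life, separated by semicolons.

Depreciable base = $123,883 − $16,200 = $107,683.
Year 1: DB = ⌊$123,883 × 150%/7⌋ = $26,546; SL = ⌊$107,683/7⌋ = $15,383 → take DB $26,546. Book value $97,337.
Year 2: DB = ⌊$97,337 × 150%/7⌋ = $20,857; SL = ⌊$81,137/6⌋ = $13,522 → take DB $20,857. Book value $76,480.
Year 3: DB = ⌊$76,480 × 150%/7⌋ = $16,388; SL = ⌊$60,280/5⌋ = $12,056 → take DB $16,388. Book value $60,092.
Year 4: DB = ⌊$60,092 × 150%/7⌋ = $12,876; SL = ⌊$43,892/4⌋ = $10,973 → take DB $12,876. Book value $47,216.
Year 5: DB = ⌊$47,216 × 150%/7⌋ = $10,117; SL = ⌊$31,016/3⌋ = $10,338 → take SL $10,338. Book value $36,878.
Year 6: DB = ⌊$36,878 × 150%/7⌋ = $7,902; SL = ⌊$20,678/2⌋ = $10,339 → take SL $10,339. Book value $26,539.
Year 7 (final): $26,539 − $16,200 = $10,339. Book value $16,200.

$26,546; $20,857; $16,388; $12,876; $10,338; $10,339; $10,339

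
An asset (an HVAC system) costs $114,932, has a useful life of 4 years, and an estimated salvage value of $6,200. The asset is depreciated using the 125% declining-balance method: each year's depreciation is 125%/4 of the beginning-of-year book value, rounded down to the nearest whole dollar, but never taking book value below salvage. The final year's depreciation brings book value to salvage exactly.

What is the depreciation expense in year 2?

$24,692

Depreciable base = $114,932 − $6,200 = $108,732.
Year 1: ⌊$114,932 × 125%/4⌋ = $35,916. Book value $79,016.
Year 2: ⌊$79,016 × 125%/4⌋ = $24,692. Book value $54,324.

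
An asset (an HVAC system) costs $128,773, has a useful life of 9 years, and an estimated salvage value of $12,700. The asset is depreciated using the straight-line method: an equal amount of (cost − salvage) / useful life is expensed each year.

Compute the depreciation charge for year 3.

$12,897

Depreciable base = $128,773 − $12,700 = $116,073.
Annual expense = $116,073 / 9 = $12,897.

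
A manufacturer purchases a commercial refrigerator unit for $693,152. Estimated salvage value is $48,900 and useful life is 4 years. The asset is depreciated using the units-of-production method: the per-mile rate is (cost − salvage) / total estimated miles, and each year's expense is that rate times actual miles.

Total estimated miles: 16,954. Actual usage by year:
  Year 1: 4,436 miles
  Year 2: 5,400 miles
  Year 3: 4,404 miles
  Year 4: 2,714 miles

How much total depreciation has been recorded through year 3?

Depreciable base = $693,152 − $48,900 = $644,252.
Rate = $644,252 / 16,954 miles = $38 per mile.
Year 1: 4,436 × $38 = $168,568. Book value $524,584.
Year 2: 5,400 × $38 = $205,200. Book value $319,384.
Year 3: 4,404 × $38 = $167,352. Book value $152,032.
Accumulated through year 3 = $693,152 − $152,032 = $541,120.

$541,120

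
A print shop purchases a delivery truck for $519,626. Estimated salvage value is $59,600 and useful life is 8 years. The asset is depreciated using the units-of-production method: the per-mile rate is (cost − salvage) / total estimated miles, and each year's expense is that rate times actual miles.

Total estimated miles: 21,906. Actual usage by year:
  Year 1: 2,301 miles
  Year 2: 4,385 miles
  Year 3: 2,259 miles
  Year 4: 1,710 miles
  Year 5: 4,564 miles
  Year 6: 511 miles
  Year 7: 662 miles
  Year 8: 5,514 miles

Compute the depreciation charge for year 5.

Depreciable base = $519,626 − $59,600 = $460,026.
Rate = $460,026 / 21,906 miles = $21 per mile.
Year 1: 2,301 × $21 = $48,321. Book value $471,305.
Year 2: 4,385 × $21 = $92,085. Book value $379,220.
Year 3: 2,259 × $21 = $47,439. Book value $331,781.
Year 4: 1,710 × $21 = $35,910. Book value $295,871.
Year 5: 4,564 × $21 = $95,844. Book value $200,027.

$95,844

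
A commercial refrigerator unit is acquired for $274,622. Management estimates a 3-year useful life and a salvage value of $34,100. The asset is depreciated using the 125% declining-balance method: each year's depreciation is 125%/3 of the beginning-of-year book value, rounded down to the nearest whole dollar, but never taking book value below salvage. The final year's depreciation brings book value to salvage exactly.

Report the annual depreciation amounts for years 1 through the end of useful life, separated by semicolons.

Depreciable base = $274,622 − $34,100 = $240,522.
Year 1: ⌊$274,622 × 125%/3⌋ = $114,425. Book value $160,197.
Year 2: ⌊$160,197 × 125%/3⌋ = $66,748. Book value $93,449.
Year 3 (final): $93,449 − $34,100 = $59,349. Book value $34,100.

$114,425; $66,748; $59,349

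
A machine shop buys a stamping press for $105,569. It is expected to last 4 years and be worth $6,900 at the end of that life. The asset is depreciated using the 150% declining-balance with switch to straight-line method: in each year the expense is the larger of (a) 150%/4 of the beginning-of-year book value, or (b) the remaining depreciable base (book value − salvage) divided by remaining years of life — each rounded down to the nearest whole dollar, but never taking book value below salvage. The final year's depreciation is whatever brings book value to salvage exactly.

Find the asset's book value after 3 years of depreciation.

Depreciable base = $105,569 − $6,900 = $98,669.
Year 1: DB = ⌊$105,569 × 150%/4⌋ = $39,588; SL = ⌊$98,669/4⌋ = $24,667 → take DB $39,588. Book value $65,981.
Year 2: DB = ⌊$65,981 × 150%/4⌋ = $24,742; SL = ⌊$59,081/3⌋ = $19,693 → take DB $24,742. Book value $41,239.
Year 3: DB = ⌊$41,239 × 150%/4⌋ = $15,464; SL = ⌊$34,339/2⌋ = $17,169 → take SL $17,169. Book value $24,070.

$24,070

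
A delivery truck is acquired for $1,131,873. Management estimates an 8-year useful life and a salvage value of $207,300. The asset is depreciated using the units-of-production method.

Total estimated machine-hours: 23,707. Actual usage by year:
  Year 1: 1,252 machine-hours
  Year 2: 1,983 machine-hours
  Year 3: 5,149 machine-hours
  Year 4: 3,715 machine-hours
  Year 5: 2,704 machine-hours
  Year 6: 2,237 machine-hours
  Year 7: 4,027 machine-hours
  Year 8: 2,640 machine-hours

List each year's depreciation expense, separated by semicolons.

$48,828; $77,337; $200,811; $144,885; $105,456; $87,243; $157,053; $102,960

Depreciable base = $1,131,873 − $207,300 = $924,573.
Rate = $924,573 / 23,707 machine-hours = $39 per machine-hour.
Year 1: 1,252 × $39 = $48,828. Book value $1,083,045.
Year 2: 1,983 × $39 = $77,337. Book value $1,005,708.
Year 3: 5,149 × $39 = $200,811. Book value $804,897.
Year 4: 3,715 × $39 = $144,885. Book value $660,012.
Year 5: 2,704 × $39 = $105,456. Book value $554,556.
Year 6: 2,237 × $39 = $87,243. Book value $467,313.
Year 7: 4,027 × $39 = $157,053. Book value $310,260.
Year 8: 2,640 × $39 = $102,960. Book value $207,300.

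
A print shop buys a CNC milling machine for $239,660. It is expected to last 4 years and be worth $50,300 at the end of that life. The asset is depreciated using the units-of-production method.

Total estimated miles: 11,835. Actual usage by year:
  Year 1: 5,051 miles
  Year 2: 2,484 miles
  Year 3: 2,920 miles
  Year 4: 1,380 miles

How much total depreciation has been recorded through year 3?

$167,280

Depreciable base = $239,660 − $50,300 = $189,360.
Rate = $189,360 / 11,835 miles = $16 per mile.
Year 1: 5,051 × $16 = $80,816. Book value $158,844.
Year 2: 2,484 × $16 = $39,744. Book value $119,100.
Year 3: 2,920 × $16 = $46,720. Book value $72,380.
Accumulated through year 3 = $239,660 − $72,380 = $167,280.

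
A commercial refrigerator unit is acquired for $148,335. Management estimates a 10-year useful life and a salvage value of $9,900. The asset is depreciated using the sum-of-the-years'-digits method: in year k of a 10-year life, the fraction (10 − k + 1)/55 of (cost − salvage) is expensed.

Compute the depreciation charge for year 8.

Depreciable base = $148,335 − $9,900 = $138,435.
Sum of the years' digits = 10+9+8+7+6+5+4+3+2+1 = 55.
Year 1: $138,435 × 10/55 = $25,170. Book value $123,165.
Year 2: $138,435 × 9/55 = $22,653. Book value $100,512.
Year 3: $138,435 × 8/55 = $20,136. Book value $80,376.
Year 4: $138,435 × 7/55 = $17,619. Book value $62,757.
Year 5: $138,435 × 6/55 = $15,102. Book value $47,655.
Year 6: $138,435 × 5/55 = $12,585. Book value $35,070.
Year 7: $138,435 × 4/55 = $10,068. Book value $25,002.
Year 8: $138,435 × 3/55 = $7,551. Book value $17,451.

$7,551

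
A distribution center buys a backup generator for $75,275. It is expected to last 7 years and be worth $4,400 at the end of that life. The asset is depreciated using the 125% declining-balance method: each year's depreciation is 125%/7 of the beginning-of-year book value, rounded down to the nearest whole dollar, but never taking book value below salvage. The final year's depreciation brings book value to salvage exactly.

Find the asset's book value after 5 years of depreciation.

$28,153

Depreciable base = $75,275 − $4,400 = $70,875.
Year 1: ⌊$75,275 × 125%/7⌋ = $13,441. Book value $61,834.
Year 2: ⌊$61,834 × 125%/7⌋ = $11,041. Book value $50,793.
Year 3: ⌊$50,793 × 125%/7⌋ = $9,070. Book value $41,723.
Year 4: ⌊$41,723 × 125%/7⌋ = $7,450. Book value $34,273.
Year 5: ⌊$34,273 × 125%/7⌋ = $6,120. Book value $28,153.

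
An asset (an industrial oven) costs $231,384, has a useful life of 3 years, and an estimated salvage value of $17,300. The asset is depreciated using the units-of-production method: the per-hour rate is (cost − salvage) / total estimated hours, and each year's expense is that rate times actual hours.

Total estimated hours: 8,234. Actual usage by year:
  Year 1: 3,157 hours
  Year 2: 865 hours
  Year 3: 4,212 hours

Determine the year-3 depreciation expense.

Depreciable base = $231,384 − $17,300 = $214,084.
Rate = $214,084 / 8,234 hours = $26 per hour.
Year 1: 3,157 × $26 = $82,082. Book value $149,302.
Year 2: 865 × $26 = $22,490. Book value $126,812.
Year 3: 4,212 × $26 = $109,512. Book value $17,300.

$109,512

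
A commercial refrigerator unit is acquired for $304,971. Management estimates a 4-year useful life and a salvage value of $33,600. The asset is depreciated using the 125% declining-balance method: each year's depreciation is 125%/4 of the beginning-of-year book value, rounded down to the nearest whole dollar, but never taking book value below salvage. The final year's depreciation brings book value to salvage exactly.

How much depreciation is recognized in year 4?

$65,502

Depreciable base = $304,971 − $33,600 = $271,371.
Year 1: ⌊$304,971 × 125%/4⌋ = $95,303. Book value $209,668.
Year 2: ⌊$209,668 × 125%/4⌋ = $65,521. Book value $144,147.
Year 3: ⌊$144,147 × 125%/4⌋ = $45,045. Book value $99,102.
Year 4 (final): $99,102 − $33,600 = $65,502. Book value $33,600.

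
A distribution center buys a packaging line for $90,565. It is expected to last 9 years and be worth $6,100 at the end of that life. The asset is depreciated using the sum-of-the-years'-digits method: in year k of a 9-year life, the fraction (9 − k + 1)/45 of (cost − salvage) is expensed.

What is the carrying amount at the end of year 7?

Depreciable base = $90,565 − $6,100 = $84,465.
Sum of the years' digits = 9+8+7+6+5+4+3+2+1 = 45.
Year 1: $84,465 × 9/45 = $16,893. Book value $73,672.
Year 2: $84,465 × 8/45 = $15,016. Book value $58,656.
Year 3: $84,465 × 7/45 = $13,139. Book value $45,517.
Year 4: $84,465 × 6/45 = $11,262. Book value $34,255.
Year 5: $84,465 × 5/45 = $9,385. Book value $24,870.
Year 6: $84,465 × 4/45 = $7,508. Book value $17,362.
Year 7: $84,465 × 3/45 = $5,631. Book value $11,731.

$11,731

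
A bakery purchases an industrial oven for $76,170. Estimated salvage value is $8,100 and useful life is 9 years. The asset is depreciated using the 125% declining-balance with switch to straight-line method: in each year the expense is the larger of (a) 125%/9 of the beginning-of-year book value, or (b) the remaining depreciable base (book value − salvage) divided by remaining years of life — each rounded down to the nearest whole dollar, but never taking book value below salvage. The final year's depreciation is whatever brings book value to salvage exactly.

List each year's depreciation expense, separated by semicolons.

Depreciable base = $76,170 − $8,100 = $68,070.
Year 1: DB = ⌊$76,170 × 125%/9⌋ = $10,579; SL = ⌊$68,070/9⌋ = $7,563 → take DB $10,579. Book value $65,591.
Year 2: DB = ⌊$65,591 × 125%/9⌋ = $9,109; SL = ⌊$57,491/8⌋ = $7,186 → take DB $9,109. Book value $56,482.
Year 3: DB = ⌊$56,482 × 125%/9⌋ = $7,844; SL = ⌊$48,382/7⌋ = $6,911 → take DB $7,844. Book value $48,638.
Year 4: DB = ⌊$48,638 × 125%/9⌋ = $6,755; SL = ⌊$40,538/6⌋ = $6,756 → take SL $6,756. Book value $41,882.
Year 5: DB = ⌊$41,882 × 125%/9⌋ = $5,816; SL = ⌊$33,782/5⌋ = $6,756 → take SL $6,756. Book value $35,126.
Year 6: DB = ⌊$35,126 × 125%/9⌋ = $4,878; SL = ⌊$27,026/4⌋ = $6,756 → take SL $6,756. Book value $28,370.
Year 7: DB = ⌊$28,370 × 125%/9⌋ = $3,940; SL = ⌊$20,270/3⌋ = $6,756 → take SL $6,756. Book value $21,614.
Year 8: DB = ⌊$21,614 × 125%/9⌋ = $3,001; SL = ⌊$13,514/2⌋ = $6,757 → take SL $6,757. Book value $14,857.
Year 9 (final): $14,857 − $8,100 = $6,757. Book value $8,100.

$10,579; $9,109; $7,844; $6,756; $6,756; $6,756; $6,756; $6,757; $6,757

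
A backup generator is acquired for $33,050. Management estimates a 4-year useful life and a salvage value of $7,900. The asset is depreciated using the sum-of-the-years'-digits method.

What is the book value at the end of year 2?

Depreciable base = $33,050 − $7,900 = $25,150.
Sum of the years' digits = 4+3+2+1 = 10.
Year 1: $25,150 × 4/10 = $10,060. Book value $22,990.
Year 2: $25,150 × 3/10 = $7,545. Book value $15,445.

$15,445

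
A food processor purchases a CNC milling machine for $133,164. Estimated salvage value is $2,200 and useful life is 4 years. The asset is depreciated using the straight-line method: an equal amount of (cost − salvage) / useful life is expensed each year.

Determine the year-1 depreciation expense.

$32,741

Depreciable base = $133,164 − $2,200 = $130,964.
Annual expense = $130,964 / 4 = $32,741.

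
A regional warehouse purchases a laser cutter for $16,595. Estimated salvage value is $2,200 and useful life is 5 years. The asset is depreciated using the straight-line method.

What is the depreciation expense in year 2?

Depreciable base = $16,595 − $2,200 = $14,395.
Annual expense = $14,395 / 5 = $2,879.

$2,879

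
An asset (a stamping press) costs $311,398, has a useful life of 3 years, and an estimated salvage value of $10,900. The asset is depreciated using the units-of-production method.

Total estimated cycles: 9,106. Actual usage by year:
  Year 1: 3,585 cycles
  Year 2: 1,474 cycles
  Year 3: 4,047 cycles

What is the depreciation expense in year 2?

Depreciable base = $311,398 − $10,900 = $300,498.
Rate = $300,498 / 9,106 cycles = $33 per cycle.
Year 1: 3,585 × $33 = $118,305. Book value $193,093.
Year 2: 1,474 × $33 = $48,642. Book value $144,451.

$48,642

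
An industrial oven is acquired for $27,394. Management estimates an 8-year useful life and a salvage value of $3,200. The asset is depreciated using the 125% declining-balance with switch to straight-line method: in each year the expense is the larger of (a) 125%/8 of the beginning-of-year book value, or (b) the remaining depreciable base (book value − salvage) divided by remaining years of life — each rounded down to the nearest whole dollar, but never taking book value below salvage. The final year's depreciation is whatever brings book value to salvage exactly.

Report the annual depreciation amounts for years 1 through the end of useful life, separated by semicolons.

$4,280; $3,611; $3,047; $2,651; $2,651; $2,651; $2,651; $2,652

Depreciable base = $27,394 − $3,200 = $24,194.
Year 1: DB = ⌊$27,394 × 125%/8⌋ = $4,280; SL = ⌊$24,194/8⌋ = $3,024 → take DB $4,280. Book value $23,114.
Year 2: DB = ⌊$23,114 × 125%/8⌋ = $3,611; SL = ⌊$19,914/7⌋ = $2,844 → take DB $3,611. Book value $19,503.
Year 3: DB = ⌊$19,503 × 125%/8⌋ = $3,047; SL = ⌊$16,303/6⌋ = $2,717 → take DB $3,047. Book value $16,456.
Year 4: DB = ⌊$16,456 × 125%/8⌋ = $2,571; SL = ⌊$13,256/5⌋ = $2,651 → take SL $2,651. Book value $13,805.
Year 5: DB = ⌊$13,805 × 125%/8⌋ = $2,157; SL = ⌊$10,605/4⌋ = $2,651 → take SL $2,651. Book value $11,154.
Year 6: DB = ⌊$11,154 × 125%/8⌋ = $1,742; SL = ⌊$7,954/3⌋ = $2,651 → take SL $2,651. Book value $8,503.
Year 7: DB = ⌊$8,503 × 125%/8⌋ = $1,328; SL = ⌊$5,303/2⌋ = $2,651 → take SL $2,651. Book value $5,852.
Year 8 (final): $5,852 − $3,200 = $2,652. Book value $3,200.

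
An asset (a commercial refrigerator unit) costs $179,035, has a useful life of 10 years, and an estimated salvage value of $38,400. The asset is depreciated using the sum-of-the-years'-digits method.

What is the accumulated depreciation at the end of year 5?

$102,280

Depreciable base = $179,035 − $38,400 = $140,635.
Sum of the years' digits = 10+9+8+7+6+5+4+3+2+1 = 55.
Year 1: $140,635 × 10/55 = $25,570. Book value $153,465.
Year 2: $140,635 × 9/55 = $23,013. Book value $130,452.
Year 3: $140,635 × 8/55 = $20,456. Book value $109,996.
Year 4: $140,635 × 7/55 = $17,899. Book value $92,097.
Year 5: $140,635 × 6/55 = $15,342. Book value $76,755.
Accumulated through year 5 = $179,035 − $76,755 = $102,280.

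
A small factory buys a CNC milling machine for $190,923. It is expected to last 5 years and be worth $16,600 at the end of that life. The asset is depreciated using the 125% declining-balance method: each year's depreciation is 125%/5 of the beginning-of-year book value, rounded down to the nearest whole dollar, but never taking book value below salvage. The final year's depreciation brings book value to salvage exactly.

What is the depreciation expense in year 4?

Depreciable base = $190,923 − $16,600 = $174,323.
Year 1: ⌊$190,923 × 125%/5⌋ = $47,730. Book value $143,193.
Year 2: ⌊$143,193 × 125%/5⌋ = $35,798. Book value $107,395.
Year 3: ⌊$107,395 × 125%/5⌋ = $26,848. Book value $80,547.
Year 4: ⌊$80,547 × 125%/5⌋ = $20,136. Book value $60,411.

$20,136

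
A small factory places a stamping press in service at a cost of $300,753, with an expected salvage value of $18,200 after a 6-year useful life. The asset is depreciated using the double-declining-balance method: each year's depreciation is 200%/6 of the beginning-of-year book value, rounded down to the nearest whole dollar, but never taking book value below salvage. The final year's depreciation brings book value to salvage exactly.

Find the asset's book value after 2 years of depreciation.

$133,668

Depreciable base = $300,753 − $18,200 = $282,553.
Year 1: ⌊$300,753 × 200%/6⌋ = $100,251. Book value $200,502.
Year 2: ⌊$200,502 × 200%/6⌋ = $66,834. Book value $133,668.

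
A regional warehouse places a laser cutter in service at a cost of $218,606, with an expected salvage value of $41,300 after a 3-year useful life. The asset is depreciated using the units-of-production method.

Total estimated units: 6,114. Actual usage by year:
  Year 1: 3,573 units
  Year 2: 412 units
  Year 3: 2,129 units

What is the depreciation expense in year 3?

$61,741

Depreciable base = $218,606 − $41,300 = $177,306.
Rate = $177,306 / 6,114 units = $29 per unit.
Year 1: 3,573 × $29 = $103,617. Book value $114,989.
Year 2: 412 × $29 = $11,948. Book value $103,041.
Year 3: 2,129 × $29 = $61,741. Book value $41,300.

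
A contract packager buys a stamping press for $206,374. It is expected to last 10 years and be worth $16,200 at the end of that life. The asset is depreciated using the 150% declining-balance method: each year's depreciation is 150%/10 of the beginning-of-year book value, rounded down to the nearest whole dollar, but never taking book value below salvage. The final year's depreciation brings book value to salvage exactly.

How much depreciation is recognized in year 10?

Depreciable base = $206,374 − $16,200 = $190,174.
Year 1: ⌊$206,374 × 150%/10⌋ = $30,956. Book value $175,418.
Year 2: ⌊$175,418 × 150%/10⌋ = $26,312. Book value $149,106.
Year 3: ⌊$149,106 × 150%/10⌋ = $22,365. Book value $126,741.
Year 4: ⌊$126,741 × 150%/10⌋ = $19,011. Book value $107,730.
Year 5: ⌊$107,730 × 150%/10⌋ = $16,159. Book value $91,571.
Year 6: ⌊$91,571 × 150%/10⌋ = $13,735. Book value $77,836.
Year 7: ⌊$77,836 × 150%/10⌋ = $11,675. Book value $66,161.
Year 8: ⌊$66,161 × 150%/10⌋ = $9,924. Book value $56,237.
Year 9: ⌊$56,237 × 150%/10⌋ = $8,435. Book value $47,802.
Year 10 (final): $47,802 − $16,200 = $31,602. Book value $16,200.

$31,602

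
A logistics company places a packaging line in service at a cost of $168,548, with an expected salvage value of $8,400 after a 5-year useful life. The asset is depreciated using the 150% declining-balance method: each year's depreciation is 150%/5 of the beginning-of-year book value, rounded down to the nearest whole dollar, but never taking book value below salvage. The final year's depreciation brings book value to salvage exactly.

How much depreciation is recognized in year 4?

Depreciable base = $168,548 − $8,400 = $160,148.
Year 1: ⌊$168,548 × 150%/5⌋ = $50,564. Book value $117,984.
Year 2: ⌊$117,984 × 150%/5⌋ = $35,395. Book value $82,589.
Year 3: ⌊$82,589 × 150%/5⌋ = $24,776. Book value $57,813.
Year 4: ⌊$57,813 × 150%/5⌋ = $17,343. Book value $40,470.

$17,343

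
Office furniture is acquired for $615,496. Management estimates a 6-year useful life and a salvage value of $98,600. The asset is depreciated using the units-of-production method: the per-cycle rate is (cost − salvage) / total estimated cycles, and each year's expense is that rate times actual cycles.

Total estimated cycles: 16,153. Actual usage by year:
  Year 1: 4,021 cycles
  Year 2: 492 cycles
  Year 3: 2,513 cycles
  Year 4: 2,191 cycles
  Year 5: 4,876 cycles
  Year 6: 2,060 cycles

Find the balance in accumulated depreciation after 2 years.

$144,416

Depreciable base = $615,496 − $98,600 = $516,896.
Rate = $516,896 / 16,153 cycles = $32 per cycle.
Year 1: 4,021 × $32 = $128,672. Book value $486,824.
Year 2: 492 × $32 = $15,744. Book value $471,080.
Accumulated through year 2 = $615,496 − $471,080 = $144,416.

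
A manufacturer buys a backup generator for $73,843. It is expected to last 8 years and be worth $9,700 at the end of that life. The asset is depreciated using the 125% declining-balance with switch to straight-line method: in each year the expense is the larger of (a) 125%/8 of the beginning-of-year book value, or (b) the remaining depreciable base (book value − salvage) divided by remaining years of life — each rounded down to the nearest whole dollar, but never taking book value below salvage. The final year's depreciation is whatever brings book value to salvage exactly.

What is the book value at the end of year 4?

Depreciable base = $73,843 − $9,700 = $64,143.
Year 1: DB = ⌊$73,843 × 125%/8⌋ = $11,537; SL = ⌊$64,143/8⌋ = $8,017 → take DB $11,537. Book value $62,306.
Year 2: DB = ⌊$62,306 × 125%/8⌋ = $9,735; SL = ⌊$52,606/7⌋ = $7,515 → take DB $9,735. Book value $52,571.
Year 3: DB = ⌊$52,571 × 125%/8⌋ = $8,214; SL = ⌊$42,871/6⌋ = $7,145 → take DB $8,214. Book value $44,357.
Year 4: DB = ⌊$44,357 × 125%/8⌋ = $6,930; SL = ⌊$34,657/5⌋ = $6,931 → take SL $6,931. Book value $37,426.

$37,426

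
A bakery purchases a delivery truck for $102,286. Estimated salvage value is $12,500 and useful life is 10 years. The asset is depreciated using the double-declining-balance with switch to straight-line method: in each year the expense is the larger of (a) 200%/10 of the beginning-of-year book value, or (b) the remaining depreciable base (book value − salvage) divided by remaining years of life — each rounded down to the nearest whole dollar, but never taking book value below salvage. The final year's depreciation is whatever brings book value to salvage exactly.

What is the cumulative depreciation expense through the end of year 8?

Depreciable base = $102,286 − $12,500 = $89,786.
Year 1: DB = ⌊$102,286 × 200%/10⌋ = $20,457; SL = ⌊$89,786/10⌋ = $8,978 → take DB $20,457. Book value $81,829.
Year 2: DB = ⌊$81,829 × 200%/10⌋ = $16,365; SL = ⌊$69,329/9⌋ = $7,703 → take DB $16,365. Book value $65,464.
Year 3: DB = ⌊$65,464 × 200%/10⌋ = $13,092; SL = ⌊$52,964/8⌋ = $6,620 → take DB $13,092. Book value $52,372.
Year 4: DB = ⌊$52,372 × 200%/10⌋ = $10,474; SL = ⌊$39,872/7⌋ = $5,696 → take DB $10,474. Book value $41,898.
Year 5: DB = ⌊$41,898 × 200%/10⌋ = $8,379; SL = ⌊$29,398/6⌋ = $4,899 → take DB $8,379. Book value $33,519.
Year 6: DB = ⌊$33,519 × 200%/10⌋ = $6,703; SL = ⌊$21,019/5⌋ = $4,203 → take DB $6,703. Book value $26,816.
Year 7: DB = ⌊$26,816 × 200%/10⌋ = $5,363; SL = ⌊$14,316/4⌋ = $3,579 → take DB $5,363. Book value $21,453.
Year 8: DB = ⌊$21,453 × 200%/10⌋ = $4,290; SL = ⌊$8,953/3⌋ = $2,984 → take DB $4,290. Book value $17,163.
Accumulated through year 8 = $102,286 − $17,163 = $85,123.

$85,123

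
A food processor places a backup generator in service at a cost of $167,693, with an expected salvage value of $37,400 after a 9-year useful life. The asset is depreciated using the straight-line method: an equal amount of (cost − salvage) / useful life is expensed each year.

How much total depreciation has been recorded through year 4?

$57,908

Depreciable base = $167,693 − $37,400 = $130,293.
Annual expense = $130,293 / 9 = $14,477.
End of year 1: book value $153,216.
End of year 2: book value $138,739.
End of year 3: book value $124,262.
End of year 4: book value $109,785.
Accumulated through year 4 = $167,693 − $109,785 = $57,908.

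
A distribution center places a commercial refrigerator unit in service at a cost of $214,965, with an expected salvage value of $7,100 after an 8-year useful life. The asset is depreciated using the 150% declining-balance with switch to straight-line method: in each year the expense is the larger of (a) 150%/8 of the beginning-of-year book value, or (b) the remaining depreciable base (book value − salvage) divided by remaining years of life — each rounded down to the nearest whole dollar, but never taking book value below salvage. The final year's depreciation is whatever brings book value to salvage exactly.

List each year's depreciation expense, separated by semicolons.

$40,305; $32,748; $26,608; $21,640; $21,641; $21,641; $21,641; $21,641

Depreciable base = $214,965 − $7,100 = $207,865.
Year 1: DB = ⌊$214,965 × 150%/8⌋ = $40,305; SL = ⌊$207,865/8⌋ = $25,983 → take DB $40,305. Book value $174,660.
Year 2: DB = ⌊$174,660 × 150%/8⌋ = $32,748; SL = ⌊$167,560/7⌋ = $23,937 → take DB $32,748. Book value $141,912.
Year 3: DB = ⌊$141,912 × 150%/8⌋ = $26,608; SL = ⌊$134,812/6⌋ = $22,468 → take DB $26,608. Book value $115,304.
Year 4: DB = ⌊$115,304 × 150%/8⌋ = $21,619; SL = ⌊$108,204/5⌋ = $21,640 → take SL $21,640. Book value $93,664.
Year 5: DB = ⌊$93,664 × 150%/8⌋ = $17,562; SL = ⌊$86,564/4⌋ = $21,641 → take SL $21,641. Book value $72,023.
Year 6: DB = ⌊$72,023 × 150%/8⌋ = $13,504; SL = ⌊$64,923/3⌋ = $21,641 → take SL $21,641. Book value $50,382.
Year 7: DB = ⌊$50,382 × 150%/8⌋ = $9,446; SL = ⌊$43,282/2⌋ = $21,641 → take SL $21,641. Book value $28,741.
Year 8 (final): $28,741 − $7,100 = $21,641. Book value $7,100.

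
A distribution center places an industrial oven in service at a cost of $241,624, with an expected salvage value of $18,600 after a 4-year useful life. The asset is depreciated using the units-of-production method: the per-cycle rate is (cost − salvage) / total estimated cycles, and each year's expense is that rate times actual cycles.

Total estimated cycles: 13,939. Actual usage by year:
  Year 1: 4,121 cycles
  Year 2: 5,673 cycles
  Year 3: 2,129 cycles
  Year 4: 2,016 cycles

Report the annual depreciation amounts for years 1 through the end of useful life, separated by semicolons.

$65,936; $90,768; $34,064; $32,256

Depreciable base = $241,624 − $18,600 = $223,024.
Rate = $223,024 / 13,939 cycles = $16 per cycle.
Year 1: 4,121 × $16 = $65,936. Book value $175,688.
Year 2: 5,673 × $16 = $90,768. Book value $84,920.
Year 3: 2,129 × $16 = $34,064. Book value $50,856.
Year 4: 2,016 × $16 = $32,256. Book value $18,600.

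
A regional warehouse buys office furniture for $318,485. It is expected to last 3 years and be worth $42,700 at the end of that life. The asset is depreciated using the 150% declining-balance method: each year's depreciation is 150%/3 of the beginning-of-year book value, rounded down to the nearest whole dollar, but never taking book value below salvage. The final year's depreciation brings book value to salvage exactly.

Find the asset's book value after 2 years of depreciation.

Depreciable base = $318,485 − $42,700 = $275,785.
Year 1: ⌊$318,485 × 150%/3⌋ = $159,242. Book value $159,243.
Year 2: ⌊$159,243 × 150%/3⌋ = $79,621. Book value $79,622.

$79,622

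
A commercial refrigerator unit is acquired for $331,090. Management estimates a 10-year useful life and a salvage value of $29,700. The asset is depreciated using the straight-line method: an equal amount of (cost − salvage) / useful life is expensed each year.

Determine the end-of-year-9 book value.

$59,839

Depreciable base = $331,090 − $29,700 = $301,390.
Annual expense = $301,390 / 10 = $30,139.
End of year 1: book value $300,951.
End of year 2: book value $270,812.
End of year 3: book value $240,673.
End of year 4: book value $210,534.
End of year 5: book value $180,395.
End of year 6: book value $150,256.
End of year 7: book value $120,117.
End of year 8: book value $89,978.
End of year 9: book value $59,839.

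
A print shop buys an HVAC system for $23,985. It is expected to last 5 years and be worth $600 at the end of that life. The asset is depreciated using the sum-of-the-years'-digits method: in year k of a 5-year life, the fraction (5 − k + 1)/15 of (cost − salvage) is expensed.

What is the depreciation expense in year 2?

$6,236

Depreciable base = $23,985 − $600 = $23,385.
Sum of the years' digits = 5+4+3+2+1 = 15.
Year 1: $23,385 × 5/15 = $7,795. Book value $16,190.
Year 2: $23,385 × 4/15 = $6,236. Book value $9,954.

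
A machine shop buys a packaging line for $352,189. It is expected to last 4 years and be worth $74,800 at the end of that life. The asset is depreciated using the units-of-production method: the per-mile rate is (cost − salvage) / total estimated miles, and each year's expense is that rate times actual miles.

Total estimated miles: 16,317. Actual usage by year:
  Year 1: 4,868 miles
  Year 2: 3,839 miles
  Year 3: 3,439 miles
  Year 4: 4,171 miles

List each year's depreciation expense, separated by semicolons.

Depreciable base = $352,189 − $74,800 = $277,389.
Rate = $277,389 / 16,317 miles = $17 per mile.
Year 1: 4,868 × $17 = $82,756. Book value $269,433.
Year 2: 3,839 × $17 = $65,263. Book value $204,170.
Year 3: 3,439 × $17 = $58,463. Book value $145,707.
Year 4: 4,171 × $17 = $70,907. Book value $74,800.

$82,756; $65,263; $58,463; $70,907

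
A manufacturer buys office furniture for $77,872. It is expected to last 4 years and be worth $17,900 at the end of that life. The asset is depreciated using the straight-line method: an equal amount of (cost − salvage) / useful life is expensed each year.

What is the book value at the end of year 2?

Depreciable base = $77,872 − $17,900 = $59,972.
Annual expense = $59,972 / 4 = $14,993.
End of year 1: book value $62,879.
End of year 2: book value $47,886.

$47,886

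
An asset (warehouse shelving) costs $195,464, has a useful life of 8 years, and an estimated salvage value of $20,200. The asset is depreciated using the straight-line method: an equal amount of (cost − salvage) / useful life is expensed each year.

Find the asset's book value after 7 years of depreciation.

Depreciable base = $195,464 − $20,200 = $175,264.
Annual expense = $175,264 / 8 = $21,908.
End of year 1: book value $173,556.
End of year 2: book value $151,648.
End of year 3: book value $129,740.
End of year 4: book value $107,832.
End of year 5: book value $85,924.
End of year 6: book value $64,016.
End of year 7: book value $42,108.

$42,108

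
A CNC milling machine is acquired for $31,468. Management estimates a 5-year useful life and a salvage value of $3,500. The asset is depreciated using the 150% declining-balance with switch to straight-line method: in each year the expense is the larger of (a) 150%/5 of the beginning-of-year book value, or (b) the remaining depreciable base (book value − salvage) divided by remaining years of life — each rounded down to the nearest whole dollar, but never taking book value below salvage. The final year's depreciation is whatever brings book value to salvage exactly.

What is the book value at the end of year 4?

$7,147

Depreciable base = $31,468 − $3,500 = $27,968.
Year 1: DB = ⌊$31,468 × 150%/5⌋ = $9,440; SL = ⌊$27,968/5⌋ = $5,593 → take DB $9,440. Book value $22,028.
Year 2: DB = ⌊$22,028 × 150%/5⌋ = $6,608; SL = ⌊$18,528/4⌋ = $4,632 → take DB $6,608. Book value $15,420.
Year 3: DB = ⌊$15,420 × 150%/5⌋ = $4,626; SL = ⌊$11,920/3⌋ = $3,973 → take DB $4,626. Book value $10,794.
Year 4: DB = ⌊$10,794 × 150%/5⌋ = $3,238; SL = ⌊$7,294/2⌋ = $3,647 → take SL $3,647. Book value $7,147.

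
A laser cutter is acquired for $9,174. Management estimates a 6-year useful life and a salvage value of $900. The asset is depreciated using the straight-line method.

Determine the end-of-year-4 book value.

Depreciable base = $9,174 − $900 = $8,274.
Annual expense = $8,274 / 6 = $1,379.
End of year 1: book value $7,795.
End of year 2: book value $6,416.
End of year 3: book value $5,037.
End of year 4: book value $3,658.

$3,658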